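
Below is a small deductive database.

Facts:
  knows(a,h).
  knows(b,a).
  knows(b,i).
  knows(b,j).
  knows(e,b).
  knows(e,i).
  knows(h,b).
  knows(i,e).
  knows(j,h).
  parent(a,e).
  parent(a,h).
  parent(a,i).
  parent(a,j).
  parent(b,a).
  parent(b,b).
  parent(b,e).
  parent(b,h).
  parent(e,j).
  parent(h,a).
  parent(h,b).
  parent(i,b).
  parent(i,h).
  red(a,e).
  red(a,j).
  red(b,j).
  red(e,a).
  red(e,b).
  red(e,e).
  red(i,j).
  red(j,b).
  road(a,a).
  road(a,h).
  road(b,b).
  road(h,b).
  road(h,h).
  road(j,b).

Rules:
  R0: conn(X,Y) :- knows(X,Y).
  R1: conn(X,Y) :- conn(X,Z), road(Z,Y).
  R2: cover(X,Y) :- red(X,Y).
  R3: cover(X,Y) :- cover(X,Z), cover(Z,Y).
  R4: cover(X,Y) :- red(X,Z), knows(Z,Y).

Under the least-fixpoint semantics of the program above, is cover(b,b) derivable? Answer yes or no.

round 1: derive cover(a,e) via R2 from red(a,e)
round 1: derive cover(a,j) via R2 from red(a,j)
round 1: derive cover(b,j) via R2 from red(b,j)
round 1: derive cover(e,a) via R2 from red(e,a)
round 1: derive cover(e,b) via R2 from red(e,b)
round 1: derive cover(e,e) via R2 from red(e,e)
round 1: derive cover(i,j) via R2 from red(i,j)
round 1: derive cover(j,b) via R2 from red(j,b)
round 1: derive cover(a,b) via R4 from red(a,e), knows(e,b)
round 1: derive cover(a,h) via R4 from red(a,j), knows(j,h)
round 1: derive cover(a,i) via R4 from red(a,e), knows(e,i)
round 1: derive cover(b,h) via R4 from red(b,j), knows(j,h)
round 1: derive cover(e,h) via R4 from red(e,a), knows(a,h)
round 1: derive cover(e,i) via R4 from red(e,b), knows(b,i)
round 1: derive cover(e,j) via R4 from red(e,b), knows(b,j)
round 1: derive cover(i,h) via R4 from red(i,j), knows(j,h)
round 1: derive cover(j,a) via R4 from red(j,b), knows(b,a)
round 1: derive cover(j,i) via R4 from red(j,b), knows(b,i)
round 1: derive cover(j,j) via R4 from red(j,b), knows(b,j)
round 2: derive cover(a,a) via R3 from cover(a,e), cover(e,a)
round 2: derive cover(b,a) via R3 from cover(b,j), cover(j,a)
round 2: derive cover(b,b) via R3 from cover(b,j), cover(j,b)
round 2: derive cover(b,i) via R3 from cover(b,j), cover(j,i)
round 2: derive cover(i,a) via R3 from cover(i,j), cover(j,a)
round 2: derive cover(i,b) via R3 from cover(i,j), cover(j,b)
round 2: derive cover(i,i) via R3 from cover(i,j), cover(j,i)
round 2: derive cover(j,e) via R3 from cover(j,a), cover(a,e)
round 2: derive cover(j,h) via R3 from cover(j,a), cover(a,h)
round 3: derive cover(b,e) via R3 from cover(b,a), cover(a,e)
round 3: derive cover(i,e) via R3 from cover(i,a), cover(a,e)

yes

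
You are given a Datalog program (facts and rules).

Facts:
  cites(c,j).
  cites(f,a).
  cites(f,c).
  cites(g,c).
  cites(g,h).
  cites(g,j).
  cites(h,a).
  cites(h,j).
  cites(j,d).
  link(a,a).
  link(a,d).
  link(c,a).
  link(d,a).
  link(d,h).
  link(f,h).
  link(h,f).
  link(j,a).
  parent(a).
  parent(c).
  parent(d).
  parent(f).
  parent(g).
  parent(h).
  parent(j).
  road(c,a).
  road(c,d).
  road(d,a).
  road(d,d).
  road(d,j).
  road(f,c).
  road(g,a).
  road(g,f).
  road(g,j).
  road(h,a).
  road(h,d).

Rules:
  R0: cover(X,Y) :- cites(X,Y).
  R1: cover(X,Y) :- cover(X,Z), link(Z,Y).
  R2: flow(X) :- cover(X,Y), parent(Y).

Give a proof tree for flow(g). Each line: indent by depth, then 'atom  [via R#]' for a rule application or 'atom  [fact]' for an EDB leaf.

flow(g)  [via R2]
  cover(g,c)  [via R0]
    cites(g,c)  [fact]
  parent(c)  [fact]

round 1: derive cover(c,j) via R0 from cites(c,j)
round 1: derive cover(f,a) via R0 from cites(f,a)
round 1: derive cover(f,c) via R0 from cites(f,c)
round 1: derive cover(g,c) via R0 from cites(g,c)
round 1: derive cover(g,h) via R0 from cites(g,h)
round 1: derive cover(g,j) via R0 from cites(g,j)
round 1: derive cover(h,a) via R0 from cites(h,a)
round 1: derive cover(h,j) via R0 from cites(h,j)
round 1: derive cover(j,d) via R0 from cites(j,d)
round 2: derive cover(c,a) via R1 from cover(c,j), link(j,a)
round 2: derive cover(f,d) via R1 from cover(f,a), link(a,d)
round 2: derive cover(g,a) via R1 from cover(g,c), link(c,a)
round 2: derive cover(g,f) via R1 from cover(g,h), link(h,f)
round 2: derive cover(h,d) via R1 from cover(h,a), link(a,d)
round 2: derive cover(j,a) via R1 from cover(j,d), link(d,a)
round 2: derive cover(j,h) via R1 from cover(j,d), link(d,h)
round 2: derive flow(c) via R2 from cover(c,j), parent(j)
round 2: derive flow(f) via R2 from cover(f,a), parent(a)
round 2: derive flow(g) via R2 from cover(g,c), parent(c)
round 2: derive flow(h) via R2 from cover(h,a), parent(a)
round 2: derive flow(j) via R2 from cover(j,d), parent(d)
round 3: derive cover(c,d) via R1 from cover(c,a), link(a,d)
round 3: derive cover(f,h) via R1 from cover(f,d), link(d,h)
round 3: derive cover(g,d) via R1 from cover(g,a), link(a,d)
round 3: derive cover(h,h) via R1 from cover(h,d), link(d,h)
round 3: derive cover(j,f) via R1 from cover(j,h), link(h,f)
round 4: derive cover(c,h) via R1 from cover(c,d), link(d,h)
round 4: derive cover(f,f) via R1 from cover(f,h), link(h,f)
round 4: derive cover(h,f) via R1 from cover(h,h), link(h,f)
round 5: derive cover(c,f) via R1 from cover(c,h), link(h,f)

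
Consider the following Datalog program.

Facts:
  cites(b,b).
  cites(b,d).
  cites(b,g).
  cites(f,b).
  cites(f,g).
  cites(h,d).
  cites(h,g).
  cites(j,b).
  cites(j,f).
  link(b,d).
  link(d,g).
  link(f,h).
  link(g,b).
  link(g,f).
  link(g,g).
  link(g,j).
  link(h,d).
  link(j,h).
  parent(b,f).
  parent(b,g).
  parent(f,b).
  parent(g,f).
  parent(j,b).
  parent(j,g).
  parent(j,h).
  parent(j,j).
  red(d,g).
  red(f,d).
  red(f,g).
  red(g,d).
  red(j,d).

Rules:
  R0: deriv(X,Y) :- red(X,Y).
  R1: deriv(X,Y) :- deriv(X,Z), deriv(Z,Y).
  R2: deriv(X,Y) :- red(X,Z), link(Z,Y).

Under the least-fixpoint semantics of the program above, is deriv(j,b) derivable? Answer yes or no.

yes

round 1: derive deriv(d,g) via R0 from red(d,g)
round 1: derive deriv(f,d) via R0 from red(f,d)
round 1: derive deriv(f,g) via R0 from red(f,g)
round 1: derive deriv(g,d) via R0 from red(g,d)
round 1: derive deriv(j,d) via R0 from red(j,d)
round 1: derive deriv(d,b) via R2 from red(d,g), link(g,b)
round 1: derive deriv(d,f) via R2 from red(d,g), link(g,f)
round 1: derive deriv(d,j) via R2 from red(d,g), link(g,j)
round 1: derive deriv(f,b) via R2 from red(f,g), link(g,b)
round 1: derive deriv(f,f) via R2 from red(f,g), link(g,f)
round 1: derive deriv(f,j) via R2 from red(f,g), link(g,j)
round 1: derive deriv(g,g) via R2 from red(g,d), link(d,g)
round 1: derive deriv(j,g) via R2 from red(j,d), link(d,g)
round 2: derive deriv(d,d) via R1 from deriv(d,f), deriv(f,d)
round 2: derive deriv(g,b) via R1 from deriv(g,d), deriv(d,b)
round 2: derive deriv(g,f) via R1 from deriv(g,d), deriv(d,f)
round 2: derive deriv(g,j) via R1 from deriv(g,d), deriv(d,j)
round 2: derive deriv(j,b) via R1 from deriv(j,d), deriv(d,b)
round 2: derive deriv(j,f) via R1 from deriv(j,d), deriv(d,f)
round 2: derive deriv(j,j) via R1 from deriv(j,d), deriv(d,j)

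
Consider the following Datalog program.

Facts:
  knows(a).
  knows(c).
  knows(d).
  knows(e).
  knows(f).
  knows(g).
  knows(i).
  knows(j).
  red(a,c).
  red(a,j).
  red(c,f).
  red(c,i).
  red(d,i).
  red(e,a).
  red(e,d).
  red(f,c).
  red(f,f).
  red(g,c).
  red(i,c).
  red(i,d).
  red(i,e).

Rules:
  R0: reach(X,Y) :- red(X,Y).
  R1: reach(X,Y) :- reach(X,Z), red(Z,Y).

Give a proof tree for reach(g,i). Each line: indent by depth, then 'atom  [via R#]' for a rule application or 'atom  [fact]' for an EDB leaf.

reach(g,i)  [via R1]
  reach(g,c)  [via R0]
    red(g,c)  [fact]
  red(c,i)  [fact]

round 1: derive reach(a,c) via R0 from red(a,c)
round 1: derive reach(a,j) via R0 from red(a,j)
round 1: derive reach(c,f) via R0 from red(c,f)
round 1: derive reach(c,i) via R0 from red(c,i)
round 1: derive reach(d,i) via R0 from red(d,i)
round 1: derive reach(e,a) via R0 from red(e,a)
round 1: derive reach(e,d) via R0 from red(e,d)
round 1: derive reach(f,c) via R0 from red(f,c)
round 1: derive reach(f,f) via R0 from red(f,f)
round 1: derive reach(g,c) via R0 from red(g,c)
round 1: derive reach(i,c) via R0 from red(i,c)
round 1: derive reach(i,d) via R0 from red(i,d)
round 1: derive reach(i,e) via R0 from red(i,e)
round 2: derive reach(a,f) via R1 from reach(a,c), red(c,f)
round 2: derive reach(a,i) via R1 from reach(a,c), red(c,i)
round 2: derive reach(c,c) via R1 from reach(c,f), red(f,c)
round 2: derive reach(c,d) via R1 from reach(c,i), red(i,d)
round 2: derive reach(c,e) via R1 from reach(c,i), red(i,e)
round 2: derive reach(d,c) via R1 from reach(d,i), red(i,c)
round 2: derive reach(d,d) via R1 from reach(d,i), red(i,d)
round 2: derive reach(d,e) via R1 from reach(d,i), red(i,e)
round 2: derive reach(e,c) via R1 from reach(e,a), red(a,c)
round 2: derive reach(e,i) via R1 from reach(e,d), red(d,i)
round 2: derive reach(e,j) via R1 from reach(e,a), red(a,j)
round 2: derive reach(f,i) via R1 from reach(f,c), red(c,i)
round 2: derive reach(g,f) via R1 from reach(g,c), red(c,f)
round 2: derive reach(g,i) via R1 from reach(g,c), red(c,i)
round 2: derive reach(i,a) via R1 from reach(i,e), red(e,a)
round 2: derive reach(i,f) via R1 from reach(i,c), red(c,f)
round 2: derive reach(i,i) via R1 from reach(i,c), red(c,i)
round 3: derive reach(a,d) via R1 from reach(a,i), red(i,d)
round 3: derive reach(a,e) via R1 from reach(a,i), red(i,e)
round 3: derive reach(c,a) via R1 from reach(c,e), red(e,a)
round 3: derive reach(d,a) via R1 from reach(d,e), red(e,a)
round 3: derive reach(d,f) via R1 from reach(d,c), red(c,f)
round 3: derive reach(e,e) via R1 from reach(e,i), red(i,e)
round 3: derive reach(e,f) via R1 from reach(e,c), red(c,f)
round 3: derive reach(f,d) via R1 from reach(f,i), red(i,d)
round 3: derive reach(f,e) via R1 from reach(f,i), red(i,e)
round 3: derive reach(g,d) via R1 from reach(g,i), red(i,d)
round 3: derive reach(g,e) via R1 from reach(g,i), red(i,e)
round 3: derive reach(i,j) via R1 from reach(i,a), red(a,j)
round 4: derive reach(a,a) via R1 from reach(a,e), red(e,a)
round 4: derive reach(c,j) via R1 from reach(c,a), red(a,j)
round 4: derive reach(d,j) via R1 from reach(d,a), red(a,j)
round 4: derive reach(f,a) via R1 from reach(f,e), red(e,a)
round 4: derive reach(g,a) via R1 from reach(g,e), red(e,a)
round 5: derive reach(f,j) via R1 from reach(f,a), red(a,j)
round 5: derive reach(g,j) via R1 from reach(g,a), red(a,j)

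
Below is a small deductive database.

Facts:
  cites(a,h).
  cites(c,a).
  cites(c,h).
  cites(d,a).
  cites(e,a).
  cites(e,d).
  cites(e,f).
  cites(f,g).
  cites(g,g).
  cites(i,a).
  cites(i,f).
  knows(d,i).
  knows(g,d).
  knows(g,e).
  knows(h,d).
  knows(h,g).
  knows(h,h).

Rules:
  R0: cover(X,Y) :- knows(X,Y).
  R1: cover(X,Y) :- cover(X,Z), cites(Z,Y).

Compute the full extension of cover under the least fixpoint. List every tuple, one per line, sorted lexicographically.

cover(d,a)
cover(d,f)
cover(d,g)
cover(d,h)
cover(d,i)
cover(g,a)
cover(g,d)
cover(g,e)
cover(g,f)
cover(g,g)
cover(g,h)
cover(h,a)
cover(h,d)
cover(h,g)
cover(h,h)

round 1: derive cover(d,i) via R0 from knows(d,i)
round 1: derive cover(g,d) via R0 from knows(g,d)
round 1: derive cover(g,e) via R0 from knows(g,e)
round 1: derive cover(h,d) via R0 from knows(h,d)
round 1: derive cover(h,g) via R0 from knows(h,g)
round 1: derive cover(h,h) via R0 from knows(h,h)
round 2: derive cover(d,a) via R1 from cover(d,i), cites(i,a)
round 2: derive cover(d,f) via R1 from cover(d,i), cites(i,f)
round 2: derive cover(g,a) via R1 from cover(g,d), cites(d,a)
round 2: derive cover(g,f) via R1 from cover(g,e), cites(e,f)
round 2: derive cover(h,a) via R1 from cover(h,d), cites(d,a)
round 3: derive cover(d,g) via R1 from cover(d,f), cites(f,g)
round 3: derive cover(d,h) via R1 from cover(d,a), cites(a,h)
round 3: derive cover(g,g) via R1 from cover(g,f), cites(f,g)
round 3: derive cover(g,h) via R1 from cover(g,a), cites(a,h)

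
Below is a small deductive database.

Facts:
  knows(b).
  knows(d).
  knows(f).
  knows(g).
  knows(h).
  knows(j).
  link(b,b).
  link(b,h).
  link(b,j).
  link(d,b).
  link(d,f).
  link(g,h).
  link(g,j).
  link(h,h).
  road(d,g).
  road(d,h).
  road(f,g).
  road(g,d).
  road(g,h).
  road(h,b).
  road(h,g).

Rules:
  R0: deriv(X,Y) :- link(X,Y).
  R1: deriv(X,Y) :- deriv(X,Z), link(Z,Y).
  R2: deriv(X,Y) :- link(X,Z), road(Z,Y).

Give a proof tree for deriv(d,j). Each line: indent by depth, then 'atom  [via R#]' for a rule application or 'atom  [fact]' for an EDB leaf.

deriv(d,j)  [via R1]
  deriv(d,b)  [via R0]
    link(d,b)  [fact]
  link(b,j)  [fact]

round 1: derive deriv(b,b) via R0 from link(b,b)
round 1: derive deriv(b,h) via R0 from link(b,h)
round 1: derive deriv(b,j) via R0 from link(b,j)
round 1: derive deriv(d,b) via R0 from link(d,b)
round 1: derive deriv(d,f) via R0 from link(d,f)
round 1: derive deriv(g,h) via R0 from link(g,h)
round 1: derive deriv(g,j) via R0 from link(g,j)
round 1: derive deriv(h,h) via R0 from link(h,h)
round 1: derive deriv(b,g) via R2 from link(b,h), road(h,g)
round 1: derive deriv(d,g) via R2 from link(d,f), road(f,g)
round 1: derive deriv(g,b) via R2 from link(g,h), road(h,b)
round 1: derive deriv(g,g) via R2 from link(g,h), road(h,g)
round 1: derive deriv(h,b) via R2 from link(h,h), road(h,b)
round 1: derive deriv(h,g) via R2 from link(h,h), road(h,g)
round 2: derive deriv(d,h) via R1 from deriv(d,b), link(b,h)
round 2: derive deriv(d,j) via R1 from deriv(d,b), link(b,j)
round 2: derive deriv(h,j) via R1 from deriv(h,b), link(b,j)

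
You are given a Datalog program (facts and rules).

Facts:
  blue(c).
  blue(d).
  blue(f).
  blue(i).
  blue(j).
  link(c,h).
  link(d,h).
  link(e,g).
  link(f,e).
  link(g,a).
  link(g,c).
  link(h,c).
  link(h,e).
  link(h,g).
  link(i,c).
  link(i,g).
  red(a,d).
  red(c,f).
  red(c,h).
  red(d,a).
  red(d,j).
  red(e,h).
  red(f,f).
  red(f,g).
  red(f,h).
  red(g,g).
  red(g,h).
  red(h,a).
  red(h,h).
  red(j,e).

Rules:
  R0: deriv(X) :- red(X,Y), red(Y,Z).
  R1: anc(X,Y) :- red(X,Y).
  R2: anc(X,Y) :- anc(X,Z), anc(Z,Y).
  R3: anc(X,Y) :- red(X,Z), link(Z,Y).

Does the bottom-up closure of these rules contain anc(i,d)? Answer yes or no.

round 1: derive anc(a,d) via R1 from red(a,d)
round 1: derive anc(c,f) via R1 from red(c,f)
round 1: derive anc(c,h) via R1 from red(c,h)
round 1: derive anc(d,a) via R1 from red(d,a)
round 1: derive anc(d,j) via R1 from red(d,j)
round 1: derive anc(e,h) via R1 from red(e,h)
round 1: derive anc(f,f) via R1 from red(f,f)
round 1: derive anc(f,g) via R1 from red(f,g)
round 1: derive anc(f,h) via R1 from red(f,h)
round 1: derive anc(g,g) via R1 from red(g,g)
round 1: derive anc(g,h) via R1 from red(g,h)
round 1: derive anc(h,a) via R1 from red(h,a)
round 1: derive anc(h,h) via R1 from red(h,h)
round 1: derive anc(j,e) via R1 from red(j,e)
round 1: derive anc(a,h) via R3 from red(a,d), link(d,h)
round 1: derive anc(c,c) via R3 from red(c,h), link(h,c)
round 1: derive anc(c,e) via R3 from red(c,f), link(f,e)
round 1: derive anc(c,g) via R3 from red(c,h), link(h,g)
round 1: derive anc(e,c) via R3 from red(e,h), link(h,c)
round 1: derive anc(e,e) via R3 from red(e,h), link(h,e)
round 1: derive anc(e,g) via R3 from red(e,h), link(h,g)
round 1: derive anc(f,a) via R3 from red(f,g), link(g,a)
round 1: derive anc(f,c) via R3 from red(f,g), link(g,c)
round 1: derive anc(f,e) via R3 from red(f,f), link(f,e)
round 1: derive anc(g,a) via R3 from red(g,g), link(g,a)
round 1: derive anc(g,c) via R3 from red(g,g), link(g,c)
round 1: derive anc(g,e) via R3 from red(g,h), link(h,e)
round 1: derive anc(h,c) via R3 from red(h,h), link(h,c)
round 1: derive anc(h,e) via R3 from red(h,h), link(h,e)
round 1: derive anc(h,g) via R3 from red(h,h), link(h,g)
round 1: derive anc(j,g) via R3 from red(j,e), link(e,g)
round 2: derive anc(a,a) via R2 from anc(a,d), anc(d,a)
round 2: derive anc(a,c) via R2 from anc(a,h), anc(h,c)
round 2: derive anc(a,e) via R2 from anc(a,h), anc(h,e)
round 2: derive anc(a,g) via R2 from anc(a,h), anc(h,g)
round 2: derive anc(a,j) via R2 from anc(a,d), anc(d,j)
round 2: derive anc(c,a) via R2 from anc(c,f), anc(f,a)
round 2: derive anc(d,d) via R2 from anc(d,a), anc(a,d)
round 2: derive anc(d,e) via R2 from anc(d,j), anc(j,e)
round 2: derive anc(d,g) via R2 from anc(d,j), anc(j,g)
round 2: derive anc(d,h) via R2 from anc(d,a), anc(a,h)
round 2: derive anc(e,a) via R2 from anc(e,g), anc(g,a)
round 2: derive anc(e,f) via R2 from anc(e,c), anc(c,f)
round 2: derive anc(f,d) via R2 from anc(f,a), anc(a,d)
round 2: derive anc(g,d) via R2 from anc(g,a), anc(a,d)
round 2: derive anc(g,f) via R2 from anc(g,c), anc(c,f)
round 2: derive anc(h,d) via R2 from anc(h,a), anc(a,d)
round 2: derive anc(h,f) via R2 from anc(h,c), anc(c,f)
round 2: derive anc(j,a) via R2 from anc(j,g), anc(g,a)
round 2: derive anc(j,c) via R2 from anc(j,e), anc(e,c)
round 2: derive anc(j,h) via R2 from anc(j,e), anc(e,h)
round 3: derive anc(a,f) via R2 from anc(a,c), anc(c,f)
round 3: derive anc(c,d) via R2 from anc(c,a), anc(a,d)
round 3: derive anc(c,j) via R2 from anc(c,a), anc(a,j)
round 3: derive anc(d,c) via R2 from anc(d,a), anc(a,c)
round 3: derive anc(d,f) via R2 from anc(d,e), anc(e,f)
round 3: derive anc(e,d) via R2 from anc(e,a), anc(a,d)
round 3: derive anc(e,j) via R2 from anc(e,a), anc(a,j)
round 3: derive anc(f,j) via R2 from anc(f,a), anc(a,j)
round 3: derive anc(g,j) via R2 from anc(g,a), anc(a,j)
round 3: derive anc(h,j) via R2 from anc(h,a), anc(a,j)
round 3: derive anc(j,d) via R2 from anc(j,a), anc(a,d)
round 3: derive anc(j,f) via R2 from anc(j,c), anc(c,f)
round 3: derive anc(j,j) via R2 from anc(j,a), anc(a,j)

no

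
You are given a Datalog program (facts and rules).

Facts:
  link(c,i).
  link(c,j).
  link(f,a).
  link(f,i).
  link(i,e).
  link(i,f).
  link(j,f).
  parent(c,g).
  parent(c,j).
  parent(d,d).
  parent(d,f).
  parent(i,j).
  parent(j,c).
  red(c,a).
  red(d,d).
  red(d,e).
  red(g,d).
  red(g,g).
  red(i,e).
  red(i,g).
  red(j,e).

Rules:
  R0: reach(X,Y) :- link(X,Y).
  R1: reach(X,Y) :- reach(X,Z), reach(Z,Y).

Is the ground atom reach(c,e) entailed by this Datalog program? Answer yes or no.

yes

round 1: derive reach(c,i) via R0 from link(c,i)
round 1: derive reach(c,j) via R0 from link(c,j)
round 1: derive reach(f,a) via R0 from link(f,a)
round 1: derive reach(f,i) via R0 from link(f,i)
round 1: derive reach(i,e) via R0 from link(i,e)
round 1: derive reach(i,f) via R0 from link(i,f)
round 1: derive reach(j,f) via R0 from link(j,f)
round 2: derive reach(c,e) via R1 from reach(c,i), reach(i,e)
round 2: derive reach(c,f) via R1 from reach(c,i), reach(i,f)
round 2: derive reach(f,e) via R1 from reach(f,i), reach(i,e)
round 2: derive reach(f,f) via R1 from reach(f,i), reach(i,f)
round 2: derive reach(i,a) via R1 from reach(i,f), reach(f,a)
round 2: derive reach(i,i) via R1 from reach(i,f), reach(f,i)
round 2: derive reach(j,a) via R1 from reach(j,f), reach(f,a)
round 2: derive reach(j,i) via R1 from reach(j,f), reach(f,i)
round 3: derive reach(c,a) via R1 from reach(c,f), reach(f,a)
round 3: derive reach(j,e) via R1 from reach(j,f), reach(f,e)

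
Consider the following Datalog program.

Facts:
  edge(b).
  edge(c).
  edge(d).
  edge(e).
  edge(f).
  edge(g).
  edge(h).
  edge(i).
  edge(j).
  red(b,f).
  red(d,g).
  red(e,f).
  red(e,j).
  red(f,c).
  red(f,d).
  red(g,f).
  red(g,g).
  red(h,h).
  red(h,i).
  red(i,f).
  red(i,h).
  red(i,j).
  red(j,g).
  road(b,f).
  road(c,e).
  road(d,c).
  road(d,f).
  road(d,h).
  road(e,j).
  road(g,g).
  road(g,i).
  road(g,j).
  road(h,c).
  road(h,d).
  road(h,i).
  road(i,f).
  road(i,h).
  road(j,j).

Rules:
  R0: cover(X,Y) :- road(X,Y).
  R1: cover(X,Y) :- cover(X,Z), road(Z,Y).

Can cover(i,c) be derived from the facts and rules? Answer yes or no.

yes

round 1: derive cover(b,f) via R0 from road(b,f)
round 1: derive cover(c,e) via R0 from road(c,e)
round 1: derive cover(d,c) via R0 from road(d,c)
round 1: derive cover(d,f) via R0 from road(d,f)
round 1: derive cover(d,h) via R0 from road(d,h)
round 1: derive cover(e,j) via R0 from road(e,j)
round 1: derive cover(g,g) via R0 from road(g,g)
round 1: derive cover(g,i) via R0 from road(g,i)
round 1: derive cover(g,j) via R0 from road(g,j)
round 1: derive cover(h,c) via R0 from road(h,c)
round 1: derive cover(h,d) via R0 from road(h,d)
round 1: derive cover(h,i) via R0 from road(h,i)
round 1: derive cover(i,f) via R0 from road(i,f)
round 1: derive cover(i,h) via R0 from road(i,h)
round 1: derive cover(j,j) via R0 from road(j,j)
round 2: derive cover(c,j) via R1 from cover(c,e), road(e,j)
round 2: derive cover(d,d) via R1 from cover(d,h), road(h,d)
round 2: derive cover(d,e) via R1 from cover(d,c), road(c,e)
round 2: derive cover(d,i) via R1 from cover(d,h), road(h,i)
round 2: derive cover(g,f) via R1 from cover(g,i), road(i,f)
round 2: derive cover(g,h) via R1 from cover(g,i), road(i,h)
round 2: derive cover(h,e) via R1 from cover(h,c), road(c,e)
round 2: derive cover(h,f) via R1 from cover(h,d), road(d,f)
round 2: derive cover(h,h) via R1 from cover(h,d), road(d,h)
round 2: derive cover(i,c) via R1 from cover(i,h), road(h,c)
round 2: derive cover(i,d) via R1 from cover(i,h), road(h,d)
round 2: derive cover(i,i) via R1 from cover(i,h), road(h,i)
round 3: derive cover(d,j) via R1 from cover(d,e), road(e,j)
round 3: derive cover(g,c) via R1 from cover(g,h), road(h,c)
round 3: derive cover(g,d) via R1 from cover(g,h), road(h,d)
round 3: derive cover(h,j) via R1 from cover(h,e), road(e,j)
round 3: derive cover(i,e) via R1 from cover(i,c), road(c,e)
round 4: derive cover(g,e) via R1 from cover(g,c), road(c,e)
round 4: derive cover(i,j) via R1 from cover(i,e), road(e,j)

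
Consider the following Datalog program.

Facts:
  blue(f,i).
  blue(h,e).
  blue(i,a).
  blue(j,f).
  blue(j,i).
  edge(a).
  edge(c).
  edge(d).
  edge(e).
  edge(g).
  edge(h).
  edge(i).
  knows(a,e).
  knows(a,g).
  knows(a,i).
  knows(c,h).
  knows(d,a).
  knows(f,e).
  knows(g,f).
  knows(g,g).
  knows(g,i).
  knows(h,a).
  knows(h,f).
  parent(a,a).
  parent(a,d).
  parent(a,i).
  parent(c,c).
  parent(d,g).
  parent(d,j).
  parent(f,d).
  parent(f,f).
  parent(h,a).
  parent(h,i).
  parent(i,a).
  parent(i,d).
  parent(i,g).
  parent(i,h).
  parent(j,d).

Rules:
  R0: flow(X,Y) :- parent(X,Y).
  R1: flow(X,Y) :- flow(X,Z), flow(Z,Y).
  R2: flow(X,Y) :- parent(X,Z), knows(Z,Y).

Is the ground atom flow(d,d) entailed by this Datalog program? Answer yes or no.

round 1: derive flow(a,a) via R0 from parent(a,a)
round 1: derive flow(a,d) via R0 from parent(a,d)
round 1: derive flow(a,i) via R0 from parent(a,i)
round 1: derive flow(c,c) via R0 from parent(c,c)
round 1: derive flow(d,g) via R0 from parent(d,g)
round 1: derive flow(d,j) via R0 from parent(d,j)
round 1: derive flow(f,d) via R0 from parent(f,d)
round 1: derive flow(f,f) via R0 from parent(f,f)
round 1: derive flow(h,a) via R0 from parent(h,a)
round 1: derive flow(h,i) via R0 from parent(h,i)
round 1: derive flow(i,a) via R0 from parent(i,a)
round 1: derive flow(i,d) via R0 from parent(i,d)
round 1: derive flow(i,g) via R0 from parent(i,g)
round 1: derive flow(i,h) via R0 from parent(i,h)
round 1: derive flow(j,d) via R0 from parent(j,d)
round 1: derive flow(a,e) via R2 from parent(a,a), knows(a,e)
round 1: derive flow(a,g) via R2 from parent(a,a), knows(a,g)
round 1: derive flow(c,h) via R2 from parent(c,c), knows(c,h)
round 1: derive flow(d,f) via R2 from parent(d,g), knows(g,f)
round 1: derive flow(d,i) via R2 from parent(d,g), knows(g,i)
round 1: derive flow(f,a) via R2 from parent(f,d), knows(d,a)
round 1: derive flow(f,e) via R2 from parent(f,f), knows(f,e)
round 1: derive flow(h,e) via R2 from parent(h,a), knows(a,e)
round 1: derive flow(h,g) via R2 from parent(h,a), knows(a,g)
round 1: derive flow(i,e) via R2 from parent(i,a), knows(a,e)
round 1: derive flow(i,f) via R2 from parent(i,g), knows(g,f)
round 1: derive flow(i,i) via R2 from parent(i,a), knows(a,i)
round 1: derive flow(j,a) via R2 from parent(j,d), knows(d,a)
round 2: derive flow(a,f) via R1 from flow(a,d), flow(d,f)
round 2: derive flow(a,h) via R1 from flow(a,i), flow(i,h)
round 2: derive flow(a,j) via R1 from flow(a,d), flow(d,j)
round 2: derive flow(c,a) via R1 from flow(c,h), flow(h,a)
round 2: derive flow(c,e) via R1 from flow(c,h), flow(h,e)
round 2: derive flow(c,g) via R1 from flow(c,h), flow(h,g)
round 2: derive flow(c,i) via R1 from flow(c,h), flow(h,i)
round 2: derive flow(d,a) via R1 from flow(d,f), flow(f,a)
round 2: derive flow(d,d) via R1 from flow(d,f), flow(f,d)
round 2: derive flow(d,e) via R1 from flow(d,f), flow(f,e)
round 2: derive flow(d,h) via R1 from flow(d,i), flow(i,h)
round 2: derive flow(f,g) via R1 from flow(f,a), flow(a,g)
round 2: derive flow(f,i) via R1 from flow(f,a), flow(a,i)
round 2: derive flow(f,j) via R1 from flow(f,d), flow(d,j)
round 2: derive flow(h,d) via R1 from flow(h,a), flow(a,d)
round 2: derive flow(h,f) via R1 from flow(h,i), flow(i,f)
round 2: derive flow(h,h) via R1 from flow(h,i), flow(i,h)
round 2: derive flow(i,j) via R1 from flow(i,d), flow(d,j)
round 2: derive flow(j,e) via R1 from flow(j,a), flow(a,e)
round 2: derive flow(j,f) via R1 from flow(j,d), flow(d,f)
round 2: derive flow(j,g) via R1 from flow(j,a), flow(a,g)
round 2: derive flow(j,i) via R1 from flow(j,a), flow(a,i)
round 2: derive flow(j,j) via R1 from flow(j,d), flow(d,j)
round 3: derive flow(c,d) via R1 from flow(c,a), flow(a,d)
round 3: derive flow(c,f) via R1 from flow(c,a), flow(a,f)
round 3: derive flow(c,j) via R1 from flow(c,a), flow(a,j)
round 3: derive flow(f,h) via R1 from flow(f,a), flow(a,h)
round 3: derive flow(h,j) via R1 from flow(h,a), flow(a,j)
round 3: derive flow(j,h) via R1 from flow(j,a), flow(a,h)

yes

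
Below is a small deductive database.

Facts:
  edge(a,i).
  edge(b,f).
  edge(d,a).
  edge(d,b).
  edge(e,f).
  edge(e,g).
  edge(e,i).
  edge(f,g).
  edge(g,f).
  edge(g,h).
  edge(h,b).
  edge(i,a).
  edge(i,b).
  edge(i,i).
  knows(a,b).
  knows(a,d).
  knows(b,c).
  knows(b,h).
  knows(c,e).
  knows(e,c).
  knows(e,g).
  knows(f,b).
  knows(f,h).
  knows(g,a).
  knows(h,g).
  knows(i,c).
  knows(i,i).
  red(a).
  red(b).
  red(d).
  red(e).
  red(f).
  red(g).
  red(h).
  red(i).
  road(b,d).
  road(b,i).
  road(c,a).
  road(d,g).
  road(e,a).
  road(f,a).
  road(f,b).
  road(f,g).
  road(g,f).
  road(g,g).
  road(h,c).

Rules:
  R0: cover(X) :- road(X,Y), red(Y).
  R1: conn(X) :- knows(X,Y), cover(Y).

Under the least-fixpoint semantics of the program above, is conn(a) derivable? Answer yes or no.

round 1: derive cover(b) via R0 from road(b,d), red(d)
round 1: derive cover(c) via R0 from road(c,a), red(a)
round 1: derive cover(d) via R0 from road(d,g), red(g)
round 1: derive cover(e) via R0 from road(e,a), red(a)
round 1: derive cover(f) via R0 from road(f,a), red(a)
round 1: derive cover(g) via R0 from road(g,f), red(f)
round 2: derive conn(a) via R1 from knows(a,b), cover(b)
round 2: derive conn(b) via R1 from knows(b,c), cover(c)
round 2: derive conn(c) via R1 from knows(c,e), cover(e)
round 2: derive conn(e) via R1 from knows(e,c), cover(c)
round 2: derive conn(f) via R1 from knows(f,b), cover(b)
round 2: derive conn(h) via R1 from knows(h,g), cover(g)
round 2: derive conn(i) via R1 from knows(i,c), cover(c)

yes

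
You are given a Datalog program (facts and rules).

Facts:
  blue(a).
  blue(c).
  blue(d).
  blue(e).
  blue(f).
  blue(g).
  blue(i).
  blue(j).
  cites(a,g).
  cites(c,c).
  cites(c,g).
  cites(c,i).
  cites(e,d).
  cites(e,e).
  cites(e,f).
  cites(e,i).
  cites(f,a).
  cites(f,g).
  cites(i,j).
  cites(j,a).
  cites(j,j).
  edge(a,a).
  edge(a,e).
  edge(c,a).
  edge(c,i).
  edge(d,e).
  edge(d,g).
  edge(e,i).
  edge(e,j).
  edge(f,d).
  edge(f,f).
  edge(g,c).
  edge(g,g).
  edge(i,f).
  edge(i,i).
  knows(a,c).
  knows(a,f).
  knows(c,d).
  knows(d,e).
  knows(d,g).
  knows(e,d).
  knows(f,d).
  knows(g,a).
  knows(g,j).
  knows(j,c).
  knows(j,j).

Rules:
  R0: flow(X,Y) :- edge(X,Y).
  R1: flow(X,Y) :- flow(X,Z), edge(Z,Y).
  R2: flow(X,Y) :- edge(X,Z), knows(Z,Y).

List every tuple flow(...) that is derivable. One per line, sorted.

flow(a,a)
flow(a,c)
flow(a,d)
flow(a,e)
flow(a,f)
flow(a,g)
flow(a,i)
flow(a,j)
flow(c,a)
flow(c,c)
flow(c,d)
flow(c,e)
flow(c,f)
flow(c,g)
flow(c,i)
flow(c,j)
flow(d,a)
flow(d,c)
flow(d,d)
flow(d,e)
flow(d,f)
flow(d,g)
flow(d,i)
flow(d,j)
flow(e,a)
flow(e,c)
flow(e,d)
flow(e,e)
flow(e,f)
flow(e,g)
flow(e,i)
flow(e,j)
flow(f,a)
flow(f,c)
flow(f,d)
flow(f,e)
flow(f,f)
flow(f,g)
flow(f,i)
flow(f,j)
flow(g,a)
flow(g,c)
flow(g,d)
flow(g,e)
flow(g,f)
flow(g,g)
flow(g,i)
flow(g,j)
flow(i,a)
flow(i,c)
flow(i,d)
flow(i,e)
flow(i,f)
flow(i,g)
flow(i,i)
flow(i,j)

round 1: derive flow(a,a) via R0 from edge(a,a)
round 1: derive flow(a,e) via R0 from edge(a,e)
round 1: derive flow(c,a) via R0 from edge(c,a)
round 1: derive flow(c,i) via R0 from edge(c,i)
round 1: derive flow(d,e) via R0 from edge(d,e)
round 1: derive flow(d,g) via R0 from edge(d,g)
round 1: derive flow(e,i) via R0 from edge(e,i)
round 1: derive flow(e,j) via R0 from edge(e,j)
round 1: derive flow(f,d) via R0 from edge(f,d)
round 1: derive flow(f,f) via R0 from edge(f,f)
round 1: derive flow(g,c) via R0 from edge(g,c)
round 1: derive flow(g,g) via R0 from edge(g,g)
round 1: derive flow(i,f) via R0 from edge(i,f)
round 1: derive flow(i,i) via R0 from edge(i,i)
round 1: derive flow(a,c) via R2 from edge(a,a), knows(a,c)
round 1: derive flow(a,d) via R2 from edge(a,e), knows(e,d)
round 1: derive flow(a,f) via R2 from edge(a,a), knows(a,f)
round 1: derive flow(c,c) via R2 from edge(c,a), knows(a,c)
round 1: derive flow(c,f) via R2 from edge(c,a), knows(a,f)
round 1: derive flow(d,a) via R2 from edge(d,g), knows(g,a)
round 1: derive flow(d,d) via R2 from edge(d,e), knows(e,d)
round 1: derive flow(d,j) via R2 from edge(d,g), knows(g,j)
round 1: derive flow(e,c) via R2 from edge(e,j), knows(j,c)
round 1: derive flow(f,e) via R2 from edge(f,d), knows(d,e)
round 1: derive flow(f,g) via R2 from edge(f,d), knows(d,g)
round 1: derive flow(g,a) via R2 from edge(g,g), knows(g,a)
round 1: derive flow(g,d) via R2 from edge(g,c), knows(c,d)
round 1: derive flow(g,j) via R2 from edge(g,g), knows(g,j)
round 1: derive flow(i,d) via R2 from edge(i,f), knows(f,d)
round 2: derive flow(a,g) via R1 from flow(a,d), edge(d,g)
round 2: derive flow(a,i) via R1 from flow(a,c), edge(c,i)
round 2: derive flow(a,j) via R1 from flow(a,e), edge(e,j)
round 2: derive flow(c,d) via R1 from flow(c,f), edge(f,d)
round 2: derive flow(c,e) via R1 from flow(c,a), edge(a,e)
round 2: derive flow(d,c) via R1 from flow(d,g), edge(g,c)
round 2: derive flow(d,i) via R1 from flow(d,e), edge(e,i)
round 2: derive flow(e,a) via R1 from flow(e,c), edge(c,a)
round 2: derive flow(e,f) via R1 from flow(e,i), edge(i,f)
round 2: derive flow(f,c) via R1 from flow(f,g), edge(g,c)
round 2: derive flow(f,i) via R1 from flow(f,e), edge(e,i)
round 2: derive flow(f,j) via R1 from flow(f,e), edge(e,j)
round 2: derive flow(g,e) via R1 from flow(g,a), edge(a,e)
round 2: derive flow(g,i) via R1 from flow(g,c), edge(c,i)
round 2: derive flow(i,e) via R1 from flow(i,d), edge(d,e)
round 2: derive flow(i,g) via R1 from flow(i,d), edge(d,g)
round 3: derive flow(c,g) via R1 from flow(c,d), edge(d,g)
round 3: derive flow(c,j) via R1 from flow(c,e), edge(e,j)
round 3: derive flow(d,f) via R1 from flow(d,i), edge(i,f)
round 3: derive flow(e,d) via R1 from flow(e,f), edge(f,d)
round 3: derive flow(e,e) via R1 from flow(e,a), edge(a,e)
round 3: derive flow(f,a) via R1 from flow(f,c), edge(c,a)
round 3: derive flow(g,f) via R1 from flow(g,i), edge(i,f)
round 3: derive flow(i,c) via R1 from flow(i,g), edge(g,c)
round 3: derive flow(i,j) via R1 from flow(i,e), edge(e,j)
round 4: derive flow(e,g) via R1 from flow(e,d), edge(d,g)
round 4: derive flow(i,a) via R1 from flow(i,c), edge(c,a)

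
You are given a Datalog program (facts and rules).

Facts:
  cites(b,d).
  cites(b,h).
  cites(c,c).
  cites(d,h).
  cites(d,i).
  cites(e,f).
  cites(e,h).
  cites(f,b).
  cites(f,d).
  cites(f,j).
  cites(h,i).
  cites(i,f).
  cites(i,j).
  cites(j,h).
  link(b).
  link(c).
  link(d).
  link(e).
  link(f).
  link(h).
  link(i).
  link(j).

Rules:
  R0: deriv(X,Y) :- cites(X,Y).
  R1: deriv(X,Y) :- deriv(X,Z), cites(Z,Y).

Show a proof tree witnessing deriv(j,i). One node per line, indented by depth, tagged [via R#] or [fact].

round 1: derive deriv(b,d) via R0 from cites(b,d)
round 1: derive deriv(b,h) via R0 from cites(b,h)
round 1: derive deriv(c,c) via R0 from cites(c,c)
round 1: derive deriv(d,h) via R0 from cites(d,h)
round 1: derive deriv(d,i) via R0 from cites(d,i)
round 1: derive deriv(e,f) via R0 from cites(e,f)
round 1: derive deriv(e,h) via R0 from cites(e,h)
round 1: derive deriv(f,b) via R0 from cites(f,b)
round 1: derive deriv(f,d) via R0 from cites(f,d)
round 1: derive deriv(f,j) via R0 from cites(f,j)
round 1: derive deriv(h,i) via R0 from cites(h,i)
round 1: derive deriv(i,f) via R0 from cites(i,f)
round 1: derive deriv(i,j) via R0 from cites(i,j)
round 1: derive deriv(j,h) via R0 from cites(j,h)
round 2: derive deriv(b,i) via R1 from deriv(b,d), cites(d,i)
round 2: derive deriv(d,f) via R1 from deriv(d,i), cites(i,f)
round 2: derive deriv(d,j) via R1 from deriv(d,i), cites(i,j)
round 2: derive deriv(e,b) via R1 from deriv(e,f), cites(f,b)
round 2: derive deriv(e,d) via R1 from deriv(e,f), cites(f,d)
round 2: derive deriv(e,i) via R1 from deriv(e,h), cites(h,i)
round 2: derive deriv(e,j) via R1 from deriv(e,f), cites(f,j)
round 2: derive deriv(f,h) via R1 from deriv(f,b), cites(b,h)
round 2: derive deriv(f,i) via R1 from deriv(f,d), cites(d,i)
round 2: derive deriv(h,f) via R1 from deriv(h,i), cites(i,f)
round 2: derive deriv(h,j) via R1 from deriv(h,i), cites(i,j)
round 2: derive deriv(i,b) via R1 from deriv(i,f), cites(f,b)
round 2: derive deriv(i,d) via R1 from deriv(i,f), cites(f,d)
round 2: derive deriv(i,h) via R1 from deriv(i,j), cites(j,h)
round 2: derive deriv(j,i) via R1 from deriv(j,h), cites(h,i)
round 3: derive deriv(b,f) via R1 from deriv(b,i), cites(i,f)
round 3: derive deriv(b,j) via R1 from deriv(b,i), cites(i,j)
round 3: derive deriv(d,b) via R1 from deriv(d,f), cites(f,b)
round 3: derive deriv(d,d) via R1 from deriv(d,f), cites(f,d)
round 3: derive deriv(f,f) via R1 from deriv(f,i), cites(i,f)
round 3: derive deriv(h,b) via R1 from deriv(h,f), cites(f,b)
round 3: derive deriv(h,d) via R1 from deriv(h,f), cites(f,d)
round 3: derive deriv(h,h) via R1 from deriv(h,j), cites(j,h)
round 3: derive deriv(i,i) via R1 from deriv(i,d), cites(d,i)
round 3: derive deriv(j,f) via R1 from deriv(j,i), cites(i,f)
round 3: derive deriv(j,j) via R1 from deriv(j,i), cites(i,j)
round 4: derive deriv(b,b) via R1 from deriv(b,f), cites(f,b)
round 4: derive deriv(j,b) via R1 from deriv(j,f), cites(f,b)
round 4: derive deriv(j,d) via R1 from deriv(j,f), cites(f,d)

deriv(j,i)  [via R1]
  deriv(j,h)  [via R0]
    cites(j,h)  [fact]
  cites(h,i)  [fact]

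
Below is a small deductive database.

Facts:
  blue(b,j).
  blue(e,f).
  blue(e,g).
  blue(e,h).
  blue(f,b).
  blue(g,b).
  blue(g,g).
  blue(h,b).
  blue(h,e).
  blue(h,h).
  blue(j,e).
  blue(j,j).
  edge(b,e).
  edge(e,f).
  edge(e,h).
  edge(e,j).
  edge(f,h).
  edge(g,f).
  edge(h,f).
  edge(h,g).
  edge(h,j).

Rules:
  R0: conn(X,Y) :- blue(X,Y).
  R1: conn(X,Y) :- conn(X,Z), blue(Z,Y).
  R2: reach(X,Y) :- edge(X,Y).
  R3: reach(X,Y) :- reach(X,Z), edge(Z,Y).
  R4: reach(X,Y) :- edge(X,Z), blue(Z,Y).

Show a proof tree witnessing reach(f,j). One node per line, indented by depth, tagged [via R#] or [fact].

round 1: derive reach(b,e) via R2 from edge(b,e)
round 1: derive reach(e,f) via R2 from edge(e,f)
round 1: derive reach(e,h) via R2 from edge(e,h)
round 1: derive reach(e,j) via R2 from edge(e,j)
round 1: derive reach(f,h) via R2 from edge(f,h)
round 1: derive reach(g,f) via R2 from edge(g,f)
round 1: derive reach(h,f) via R2 from edge(h,f)
round 1: derive reach(h,g) via R2 from edge(h,g)
round 1: derive reach(h,j) via R2 from edge(h,j)
round 1: derive reach(b,f) via R4 from edge(b,e), blue(e,f)
round 1: derive reach(b,g) via R4 from edge(b,e), blue(e,g)
round 1: derive reach(b,h) via R4 from edge(b,e), blue(e,h)
round 1: derive reach(e,b) via R4 from edge(e,f), blue(f,b)
round 1: derive reach(e,e) via R4 from edge(e,h), blue(h,e)
round 1: derive reach(f,b) via R4 from edge(f,h), blue(h,b)
round 1: derive reach(f,e) via R4 from edge(f,h), blue(h,e)
round 1: derive reach(g,b) via R4 from edge(g,f), blue(f,b)
round 1: derive reach(h,b) via R4 from edge(h,f), blue(f,b)
round 1: derive reach(h,e) via R4 from edge(h,j), blue(j,e)
round 2: derive reach(b,j) via R3 from reach(b,e), edge(e,j)
round 2: derive reach(e,g) via R3 from reach(e,h), edge(h,g)
round 2: derive reach(f,f) via R3 from reach(f,e), edge(e,f)
round 2: derive reach(f,g) via R3 from reach(f,h), edge(h,g)
round 2: derive reach(f,j) via R3 from reach(f,e), edge(e,j)
round 2: derive reach(g,e) via R3 from reach(g,b), edge(b,e)
round 2: derive reach(g,h) via R3 from reach(g,f), edge(f,h)
round 2: derive reach(h,h) via R3 from reach(h,e), edge(e,h)
round 3: derive reach(g,g) via R3 from reach(g,h), edge(h,g)
round 3: derive reach(g,j) via R3 from reach(g,e), edge(e,j)

reach(f,j)  [via R3]
  reach(f,e)  [via R4]
    edge(f,h)  [fact]
    blue(h,e)  [fact]
  edge(e,j)  [fact]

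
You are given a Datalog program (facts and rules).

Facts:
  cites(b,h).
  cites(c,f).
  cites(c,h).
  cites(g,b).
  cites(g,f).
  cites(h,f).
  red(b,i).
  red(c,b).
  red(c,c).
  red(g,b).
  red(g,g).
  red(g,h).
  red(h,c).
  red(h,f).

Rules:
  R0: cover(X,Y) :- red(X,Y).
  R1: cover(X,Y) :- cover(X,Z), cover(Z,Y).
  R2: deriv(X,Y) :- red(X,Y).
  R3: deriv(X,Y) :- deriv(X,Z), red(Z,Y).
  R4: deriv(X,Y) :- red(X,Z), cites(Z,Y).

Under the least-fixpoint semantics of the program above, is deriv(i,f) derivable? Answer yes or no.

round 1: derive deriv(b,i) via R2 from red(b,i)
round 1: derive deriv(c,b) via R2 from red(c,b)
round 1: derive deriv(c,c) via R2 from red(c,c)
round 1: derive deriv(g,b) via R2 from red(g,b)
round 1: derive deriv(g,g) via R2 from red(g,g)
round 1: derive deriv(g,h) via R2 from red(g,h)
round 1: derive deriv(h,c) via R2 from red(h,c)
round 1: derive deriv(h,f) via R2 from red(h,f)
round 1: derive deriv(c,f) via R4 from red(c,c), cites(c,f)
round 1: derive deriv(c,h) via R4 from red(c,b), cites(b,h)
round 1: derive deriv(g,f) via R4 from red(g,g), cites(g,f)
round 1: derive deriv(h,h) via R4 from red(h,c), cites(c,h)
round 2: derive deriv(c,i) via R3 from deriv(c,b), red(b,i)
round 2: derive deriv(g,c) via R3 from deriv(g,h), red(h,c)
round 2: derive deriv(g,i) via R3 from deriv(g,b), red(b,i)
round 2: derive deriv(h,b) via R3 from deriv(h,c), red(c,b)
round 3: derive deriv(h,i) via R3 from deriv(h,b), red(b,i)

no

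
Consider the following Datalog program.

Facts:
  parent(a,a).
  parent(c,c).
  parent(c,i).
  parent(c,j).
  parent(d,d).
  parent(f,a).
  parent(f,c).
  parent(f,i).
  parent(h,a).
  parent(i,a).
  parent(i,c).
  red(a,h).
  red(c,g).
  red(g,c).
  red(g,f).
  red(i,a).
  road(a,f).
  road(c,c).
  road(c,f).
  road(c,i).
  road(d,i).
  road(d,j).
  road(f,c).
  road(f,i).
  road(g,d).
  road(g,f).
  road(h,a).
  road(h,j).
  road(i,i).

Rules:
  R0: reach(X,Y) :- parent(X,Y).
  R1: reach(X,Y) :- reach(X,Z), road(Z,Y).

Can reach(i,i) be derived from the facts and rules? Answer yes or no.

round 1: derive reach(a,a) via R0 from parent(a,a)
round 1: derive reach(c,c) via R0 from parent(c,c)
round 1: derive reach(c,i) via R0 from parent(c,i)
round 1: derive reach(c,j) via R0 from parent(c,j)
round 1: derive reach(d,d) via R0 from parent(d,d)
round 1: derive reach(f,a) via R0 from parent(f,a)
round 1: derive reach(f,c) via R0 from parent(f,c)
round 1: derive reach(f,i) via R0 from parent(f,i)
round 1: derive reach(h,a) via R0 from parent(h,a)
round 1: derive reach(i,a) via R0 from parent(i,a)
round 1: derive reach(i,c) via R0 from parent(i,c)
round 2: derive reach(a,f) via R1 from reach(a,a), road(a,f)
round 2: derive reach(c,f) via R1 from reach(c,c), road(c,f)
round 2: derive reach(d,i) via R1 from reach(d,d), road(d,i)
round 2: derive reach(d,j) via R1 from reach(d,d), road(d,j)
round 2: derive reach(f,f) via R1 from reach(f,a), road(a,f)
round 2: derive reach(h,f) via R1 from reach(h,a), road(a,f)
round 2: derive reach(i,f) via R1 from reach(i,a), road(a,f)
round 2: derive reach(i,i) via R1 from reach(i,c), road(c,i)
round 3: derive reach(a,c) via R1 from reach(a,f), road(f,c)
round 3: derive reach(a,i) via R1 from reach(a,f), road(f,i)
round 3: derive reach(h,c) via R1 from reach(h,f), road(f,c)
round 3: derive reach(h,i) via R1 from reach(h,f), road(f,i)

yes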